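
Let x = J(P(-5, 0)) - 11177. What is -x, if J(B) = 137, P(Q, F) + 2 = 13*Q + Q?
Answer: 11040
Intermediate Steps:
P(Q, F) = -2 + 14*Q (P(Q, F) = -2 + (13*Q + Q) = -2 + 14*Q)
x = -11040 (x = 137 - 11177 = -11040)
-x = -1*(-11040) = 11040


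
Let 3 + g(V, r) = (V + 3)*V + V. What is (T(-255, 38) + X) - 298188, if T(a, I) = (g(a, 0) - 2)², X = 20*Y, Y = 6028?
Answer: 4095822372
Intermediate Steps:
X = 120560 (X = 20*6028 = 120560)
g(V, r) = -3 + V + V*(3 + V) (g(V, r) = -3 + ((V + 3)*V + V) = -3 + ((3 + V)*V + V) = -3 + (V*(3 + V) + V) = -3 + (V + V*(3 + V)) = -3 + V + V*(3 + V))
T(a, I) = (-5 + a² + 4*a)² (T(a, I) = ((-3 + a² + 4*a) - 2)² = (-5 + a² + 4*a)²)
(T(-255, 38) + X) - 298188 = ((-5 + (-255)² + 4*(-255))² + 120560) - 298188 = ((-5 + 65025 - 1020)² + 120560) - 298188 = (64000² + 120560) - 298188 = (4096000000 + 120560) - 298188 = 4096120560 - 298188 = 4095822372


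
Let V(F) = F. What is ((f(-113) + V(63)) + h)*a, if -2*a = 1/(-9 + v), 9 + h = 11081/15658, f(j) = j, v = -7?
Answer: -912741/501056 ≈ -1.8216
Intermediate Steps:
h = -129841/15658 (h = -9 + 11081/15658 = -129841/15658 ≈ -8.2923)
a = 1/32 (a = -1/(2*(-9 - 7)) = -1/2/(-16) = -1/2*(-1/16) = 1/32 ≈ 0.031250)
((f(-113) + V(63)) + h)*a = ((-113 + 63) - 129841/15658)*(1/32) = (-50 - 129841/15658)*(1/32) = -912741/15658*1/32 = -912741/501056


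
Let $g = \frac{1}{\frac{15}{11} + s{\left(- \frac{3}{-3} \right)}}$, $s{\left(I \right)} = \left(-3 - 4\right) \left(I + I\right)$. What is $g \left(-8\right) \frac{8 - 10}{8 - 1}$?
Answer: $- \frac{176}{973} \approx -0.18088$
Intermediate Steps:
$s{\left(I \right)} = - 14 I$ ($s{\left(I \right)} = - 7 \cdot 2 I = - 14 I$)
$g = - \frac{11}{139}$ ($g = \frac{1}{\frac{15}{11} - 14 \left(- \frac{3}{-3}\right)} = \frac{1}{15 \cdot \frac{1}{11} - 14 \left(\left(-3\right) \left(- \frac{1}{3}\right)\right)} = \frac{1}{\frac{15}{11} - 14} = \frac{1}{- \frac{139}{11}} = - \frac{11}{139} \approx -0.079137$)
$g \left(-8\right) \frac{8 - 10}{8 - 1} = \left(- \frac{11}{139}\right) \left(-8\right) \frac{8 - 10}{8 - 1} = \frac{88 \left(- \frac{2}{7}\right)}{139} = \frac{88 \left(\left(-2\right) \frac{1}{7}\right)}{139} = \frac{88}{139} \left(- \frac{2}{7}\right) = - \frac{176}{973}$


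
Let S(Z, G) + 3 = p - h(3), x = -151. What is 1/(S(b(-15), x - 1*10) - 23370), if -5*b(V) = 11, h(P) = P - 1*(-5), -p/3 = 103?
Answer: -1/23690 ≈ -4.2212e-5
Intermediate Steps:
p = -309 (p = -3*103 = -309)
h(P) = 5 + P (h(P) = P + 5 = 5 + P)
b(V) = -11/5 (b(V) = -⅕*11 = -11/5)
S(Z, G) = -320 (S(Z, G) = -3 + (-309 - (5 + 3)) = -3 + (-309 - 1*8) = -3 + (-309 - 8) = -3 - 317 = -320)
1/(S(b(-15), x - 1*10) - 23370) = 1/(-320 - 23370) = 1/(-23690) = -1/23690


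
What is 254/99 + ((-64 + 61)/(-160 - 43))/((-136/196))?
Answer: 248365/97614 ≈ 2.5444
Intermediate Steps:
254/99 + ((-64 + 61)/(-160 - 43))/((-136/196)) = 254*(1/99) + (-3/(-203))/((-136*1/196)) = 254/99 + (-3*(-1/203))/(-34/49) = 254/99 + (3/203)*(-49/34) = 254/99 - 21/986 = 248365/97614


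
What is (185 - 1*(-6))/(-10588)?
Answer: -191/10588 ≈ -0.018039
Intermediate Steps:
(185 - 1*(-6))/(-10588) = -(185 + 6)/10588 = -1/10588*191 = -191/10588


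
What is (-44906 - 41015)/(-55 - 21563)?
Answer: 85921/21618 ≈ 3.9745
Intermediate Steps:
(-44906 - 41015)/(-55 - 21563) = -85921/(-21618) = -85921*(-1/21618) = 85921/21618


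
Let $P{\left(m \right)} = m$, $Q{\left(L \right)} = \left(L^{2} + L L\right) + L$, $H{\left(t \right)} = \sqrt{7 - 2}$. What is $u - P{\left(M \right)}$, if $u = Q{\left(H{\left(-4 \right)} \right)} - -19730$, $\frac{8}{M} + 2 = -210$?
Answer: $\frac{1046222}{53} + \sqrt{5} \approx 19742.0$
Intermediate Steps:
$M = - \frac{2}{53}$ ($M = \frac{8}{-2 - 210} = \frac{8}{-212} = 8 \left(- \frac{1}{212}\right) = - \frac{2}{53} \approx -0.037736$)
$H{\left(t \right)} = \sqrt{5}$
$Q{\left(L \right)} = L + 2 L^{2}$ ($Q{\left(L \right)} = \left(L^{2} + L^{2}\right) + L = 2 L^{2} + L = L + 2 L^{2}$)
$u = 19730 + \sqrt{5} \left(1 + 2 \sqrt{5}\right)$ ($u = \sqrt{5} \left(1 + 2 \sqrt{5}\right) - -19730 = \sqrt{5} \left(1 + 2 \sqrt{5}\right) + 19730 = 19730 + \sqrt{5} \left(1 + 2 \sqrt{5}\right) \approx 19742.0$)
$u - P{\left(M \right)} = \left(19740 + \sqrt{5}\right) - - \frac{2}{53} = \left(19740 + \sqrt{5}\right) + \frac{2}{53} = \frac{1046222}{53} + \sqrt{5}$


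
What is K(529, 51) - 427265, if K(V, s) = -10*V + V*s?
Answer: -405576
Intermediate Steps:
K(529, 51) - 427265 = 529*(-10 + 51) - 427265 = 529*41 - 427265 = 21689 - 427265 = -405576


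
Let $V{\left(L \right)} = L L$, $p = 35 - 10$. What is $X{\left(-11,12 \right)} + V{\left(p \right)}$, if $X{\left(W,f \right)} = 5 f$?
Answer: $685$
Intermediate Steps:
$p = 25$ ($p = 35 - 10 = 25$)
$V{\left(L \right)} = L^{2}$
$X{\left(-11,12 \right)} + V{\left(p \right)} = 5 \cdot 12 + 25^{2} = 60 + 625 = 685$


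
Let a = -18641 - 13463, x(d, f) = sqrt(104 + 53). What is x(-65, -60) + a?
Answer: -32104 + sqrt(157) ≈ -32091.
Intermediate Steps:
x(d, f) = sqrt(157)
a = -32104
x(-65, -60) + a = sqrt(157) - 32104 = -32104 + sqrt(157)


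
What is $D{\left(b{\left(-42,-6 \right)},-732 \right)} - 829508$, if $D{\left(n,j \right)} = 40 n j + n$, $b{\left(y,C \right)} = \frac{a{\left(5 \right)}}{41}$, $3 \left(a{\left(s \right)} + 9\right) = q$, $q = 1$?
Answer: $- \frac{101268230}{123} \approx -8.2332 \cdot 10^{5}$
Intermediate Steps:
$a{\left(s \right)} = - \frac{26}{3}$ ($a{\left(s \right)} = -9 + \frac{1}{3} \cdot 1 = -9 + \frac{1}{3} = - \frac{26}{3}$)
$b{\left(y,C \right)} = - \frac{26}{123}$ ($b{\left(y,C \right)} = - \frac{26}{3 \cdot 41} = \left(- \frac{26}{3}\right) \frac{1}{41} = - \frac{26}{123}$)
$D{\left(n,j \right)} = n + 40 j n$ ($D{\left(n,j \right)} = 40 j n + n = n + 40 j n$)
$D{\left(b{\left(-42,-6 \right)},-732 \right)} - 829508 = - \frac{26 \left(1 + 40 \left(-732\right)\right)}{123} - 829508 = - \frac{26 \left(1 - 29280\right)}{123} - 829508 = \left(- \frac{26}{123}\right) \left(-29279\right) - 829508 = \frac{761254}{123} - 829508 = - \frac{101268230}{123}$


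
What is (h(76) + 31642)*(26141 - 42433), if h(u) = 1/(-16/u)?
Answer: -515434077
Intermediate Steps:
h(u) = -u/16
(h(76) + 31642)*(26141 - 42433) = (-1/16*76 + 31642)*(26141 - 42433) = (-19/4 + 31642)*(-16292) = (126549/4)*(-16292) = -515434077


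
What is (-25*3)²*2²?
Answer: 22500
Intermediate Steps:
(-25*3)²*2² = (-75)²*4 = 5625*4 = 22500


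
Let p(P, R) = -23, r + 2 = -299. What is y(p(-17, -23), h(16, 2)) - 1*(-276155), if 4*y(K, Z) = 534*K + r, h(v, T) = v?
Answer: 1092037/4 ≈ 2.7301e+5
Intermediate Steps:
r = -301 (r = -2 - 299 = -301)
y(K, Z) = -301/4 + 267*K/2 (y(K, Z) = (534*K - 301)/4 = (-301 + 534*K)/4 = -301/4 + 267*K/2)
y(p(-17, -23), h(16, 2)) - 1*(-276155) = (-301/4 + (267/2)*(-23)) - 1*(-276155) = (-301/4 - 6141/2) + 276155 = -12583/4 + 276155 = 1092037/4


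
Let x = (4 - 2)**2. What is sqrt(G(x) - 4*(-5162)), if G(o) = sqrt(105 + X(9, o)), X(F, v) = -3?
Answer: sqrt(20648 + sqrt(102)) ≈ 143.73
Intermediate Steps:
x = 4 (x = 2**2 = 4)
G(o) = sqrt(102) (G(o) = sqrt(105 - 3) = sqrt(102))
sqrt(G(x) - 4*(-5162)) = sqrt(sqrt(102) - 4*(-5162)) = sqrt(sqrt(102) + 20648) = sqrt(20648 + sqrt(102))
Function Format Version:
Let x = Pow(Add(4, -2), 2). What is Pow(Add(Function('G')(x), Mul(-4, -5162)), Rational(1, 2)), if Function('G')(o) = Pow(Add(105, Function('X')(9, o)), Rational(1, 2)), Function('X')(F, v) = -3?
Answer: Pow(Add(20648, Pow(102, Rational(1, 2))), Rational(1, 2)) ≈ 143.73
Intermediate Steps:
x = 4 (x = Pow(2, 2) = 4)
Function('G')(o) = Pow(102, Rational(1, 2)) (Function('G')(o) = Pow(Add(105, -3), Rational(1, 2)) = Pow(102, Rational(1, 2)))
Pow(Add(Function('G')(x), Mul(-4, -5162)), Rational(1, 2)) = Pow(Add(Pow(102, Rational(1, 2)), Mul(-4, -5162)), Rational(1, 2)) = Pow(Add(Pow(102, Rational(1, 2)), 20648), Rational(1, 2)) = Pow(Add(20648, Pow(102, Rational(1, 2))), Rational(1, 2))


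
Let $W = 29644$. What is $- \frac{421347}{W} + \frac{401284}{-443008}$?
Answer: $- \frac{12409734667}{820783072} \approx -15.119$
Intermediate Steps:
$- \frac{421347}{W} + \frac{401284}{-443008} = - \frac{421347}{29644} + \frac{401284}{-443008} = \left(-421347\right) \frac{1}{29644} + 401284 \left(- \frac{1}{443008}\right) = - \frac{421347}{29644} - \frac{100321}{110752} = - \frac{12409734667}{820783072}$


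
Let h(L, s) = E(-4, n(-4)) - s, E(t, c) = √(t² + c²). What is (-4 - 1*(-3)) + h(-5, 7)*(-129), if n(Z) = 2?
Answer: 902 - 258*√5 ≈ 325.09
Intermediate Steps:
E(t, c) = √(c² + t²)
h(L, s) = -s + 2*√5 (h(L, s) = √(2² + (-4)²) - s = √(4 + 16) - s = √20 - s = 2*√5 - s = -s + 2*√5)
(-4 - 1*(-3)) + h(-5, 7)*(-129) = (-4 - 1*(-3)) + (-1*7 + 2*√5)*(-129) = (-4 + 3) + (-7 + 2*√5)*(-129) = -1 + (903 - 258*√5) = 902 - 258*√5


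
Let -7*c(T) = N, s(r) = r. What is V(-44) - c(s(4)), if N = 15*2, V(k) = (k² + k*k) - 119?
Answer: 26301/7 ≈ 3757.3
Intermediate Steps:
V(k) = -119 + 2*k² (V(k) = (k² + k²) - 119 = 2*k² - 119 = -119 + 2*k²)
N = 30
c(T) = -30/7 (c(T) = -⅐*30 = -30/7)
V(-44) - c(s(4)) = (-119 + 2*(-44)²) - 1*(-30/7) = (-119 + 2*1936) + 30/7 = (-119 + 3872) + 30/7 = 3753 + 30/7 = 26301/7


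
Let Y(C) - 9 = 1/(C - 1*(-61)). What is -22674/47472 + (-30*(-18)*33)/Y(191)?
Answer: 35521369129/17952328 ≈ 1978.7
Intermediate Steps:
Y(C) = 9 + 1/(61 + C) (Y(C) = 9 + 1/(C - 1*(-61)) = 9 + 1/(C + 61) = 9 + 1/(61 + C))
-22674/47472 + (-30*(-18)*33)/Y(191) = -22674/47472 + (-30*(-18)*33)/(((550 + 9*191)/(61 + 191))) = -22674*1/47472 + (540*33)/(((550 + 1719)/252)) = -3779/7912 + 17820/(((1/252)*2269)) = -3779/7912 + 17820/(2269/252) = -3779/7912 + 17820*(252/2269) = -3779/7912 + 4490640/2269 = 35521369129/17952328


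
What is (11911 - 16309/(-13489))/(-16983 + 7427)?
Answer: -854701/685643 ≈ -1.2466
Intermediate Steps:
(11911 - 16309/(-13489))/(-16983 + 7427) = (11911 - 16309*(-1/13489))/(-9556) = (11911 + 347/287)*(-1/9556) = (3418804/287)*(-1/9556) = -854701/685643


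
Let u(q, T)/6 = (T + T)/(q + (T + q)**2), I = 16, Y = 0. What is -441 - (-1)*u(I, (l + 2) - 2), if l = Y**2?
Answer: -441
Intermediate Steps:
l = 0 (l = 0**2 = 0)
u(q, T) = 12*T/(q + (T + q)**2) (u(q, T) = 6*((T + T)/(q + (T + q)**2)) = 6*((2*T)/(q + (T + q)**2)) = 6*(2*T/(q + (T + q)**2)) = 12*T/(q + (T + q)**2))
-441 - (-1)*u(I, (l + 2) - 2) = -441 - (-1)*12*((0 + 2) - 2)/(16 + (((0 + 2) - 2) + 16)**2) = -441 - (-1)*12*(2 - 2)/(16 + ((2 - 2) + 16)**2) = -441 - (-1)*12*0/(16 + (0 + 16)**2) = -441 - (-1)*12*0/(16 + 16**2) = -441 - (-1)*12*0/(16 + 256) = -441 - (-1)*12*0/272 = -441 - (-1)*12*0*(1/272) = -441 - (-1)*0 = -441 - 1*0 = -441 + 0 = -441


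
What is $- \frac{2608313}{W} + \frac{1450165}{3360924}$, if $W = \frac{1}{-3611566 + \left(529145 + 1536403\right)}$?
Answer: $\frac{13552922156986903981}{3360924} \approx 4.0325 \cdot 10^{12}$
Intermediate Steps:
$W = - \frac{1}{1546018}$ ($W = \frac{1}{-3611566 + 2065548} = \frac{1}{-1546018} = - \frac{1}{1546018} \approx -6.4682 \cdot 10^{-7}$)
$- \frac{2608313}{W} + \frac{1450165}{3360924} = - \frac{2608313}{- \frac{1}{1546018}} + \frac{1450165}{3360924} = \left(-2608313\right) \left(-1546018\right) + 1450165 \cdot \frac{1}{3360924} = 4032498847634 + \frac{1450165}{3360924} = \frac{13552922156986903981}{3360924}$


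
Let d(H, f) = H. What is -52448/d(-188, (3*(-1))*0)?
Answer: 13112/47 ≈ 278.98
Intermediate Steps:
-52448/d(-188, (3*(-1))*0) = -52448/(-188) = -52448*(-1/188) = 13112/47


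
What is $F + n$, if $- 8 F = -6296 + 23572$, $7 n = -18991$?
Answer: $- \frac{9745}{2} \approx -4872.5$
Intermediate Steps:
$n = -2713$ ($n = \frac{1}{7} \left(-18991\right) = -2713$)
$F = - \frac{4319}{2}$ ($F = - \frac{-6296 + 23572}{8} = \left(- \frac{1}{8}\right) 17276 = - \frac{4319}{2} \approx -2159.5$)
$F + n = - \frac{4319}{2} - 2713 = - \frac{9745}{2}$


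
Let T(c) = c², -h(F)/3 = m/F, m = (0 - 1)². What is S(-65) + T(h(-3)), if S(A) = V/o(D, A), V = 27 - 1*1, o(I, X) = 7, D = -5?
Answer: 33/7 ≈ 4.7143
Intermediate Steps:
V = 26 (V = 27 - 1 = 26)
S(A) = 26/7
m = 1 (m = (-1)² = 1)
h(F) = -3/F
S(-65) + T(h(-3)) = 26/7 + (-3/(-3))² = 26/7 + (-3*(-⅓))² = 26/7 + 1² = 26/7 + 1 = 33/7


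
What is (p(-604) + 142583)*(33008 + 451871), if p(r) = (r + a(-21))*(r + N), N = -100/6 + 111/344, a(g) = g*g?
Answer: 121945827694639/1032 ≈ 1.1816e+11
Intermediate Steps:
a(g) = g**2
N = -16867/1032 (N = -100*1/6 + 111*(1/344) = -50/3 + 111/344 = -16867/1032 ≈ -16.344)
p(r) = (441 + r)*(-16867/1032 + r) (p(r) = (r + (-21)**2)*(r - 16867/1032) = (r + 441)*(-16867/1032 + r) = (441 + r)*(-16867/1032 + r))
(p(-604) + 142583)*(33008 + 451871) = ((-2479449/344 + (-604)**2 + (438245/1032)*(-604)) + 142583)*(33008 + 451871) = ((-2479449/344 + 364816 - 66174995/258) + 142583)*484879 = (104351785/1032 + 142583)*484879 = (251497441/1032)*484879 = 121945827694639/1032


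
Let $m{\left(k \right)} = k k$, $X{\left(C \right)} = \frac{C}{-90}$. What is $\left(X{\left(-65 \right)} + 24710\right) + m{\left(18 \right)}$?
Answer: $\frac{450625}{18} \approx 25035.0$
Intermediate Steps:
$X{\left(C \right)} = - \frac{C}{90}$ ($X{\left(C \right)} = C \left(- \frac{1}{90}\right) = - \frac{C}{90}$)
$m{\left(k \right)} = k^{2}$
$\left(X{\left(-65 \right)} + 24710\right) + m{\left(18 \right)} = \left(\left(- \frac{1}{90}\right) \left(-65\right) + 24710\right) + 18^{2} = \left(\frac{13}{18} + 24710\right) + 324 = \frac{444793}{18} + 324 = \frac{450625}{18}$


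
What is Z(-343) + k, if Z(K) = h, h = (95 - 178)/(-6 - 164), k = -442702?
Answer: -75259257/170 ≈ -4.4270e+5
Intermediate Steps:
h = 83/170 (h = -83/(-170) = -83*(-1/170) = 83/170 ≈ 0.48824)
Z(K) = 83/170
Z(-343) + k = 83/170 - 442702 = -75259257/170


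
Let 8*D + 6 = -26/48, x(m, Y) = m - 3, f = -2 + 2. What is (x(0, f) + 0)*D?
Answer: 157/64 ≈ 2.4531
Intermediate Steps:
f = 0
x(m, Y) = -3 + m
D = -157/192 (D = -¾ + (-26/48)/8 = -¾ + (-26*1/48)/8 = -¾ + (⅛)*(-13/24) = -¾ - 13/192 = -157/192 ≈ -0.81771)
(x(0, f) + 0)*D = ((-3 + 0) + 0)*(-157/192) = (-3 + 0)*(-157/192) = -3*(-157/192) = 157/64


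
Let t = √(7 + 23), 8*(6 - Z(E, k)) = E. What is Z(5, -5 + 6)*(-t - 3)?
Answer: -129/8 - 43*√30/8 ≈ -45.565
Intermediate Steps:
Z(E, k) = 6 - E/8
t = √30 ≈ 5.4772
Z(5, -5 + 6)*(-t - 3) = (6 - ⅛*5)*(-√30 - 3) = (6 - 5/8)*(-3 - √30) = 43*(-3 - √30)/8 = -129/8 - 43*√30/8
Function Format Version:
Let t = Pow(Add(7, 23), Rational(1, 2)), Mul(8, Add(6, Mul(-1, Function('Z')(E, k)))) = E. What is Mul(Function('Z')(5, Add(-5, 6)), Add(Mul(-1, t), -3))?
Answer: Add(Rational(-129, 8), Mul(Rational(-43, 8), Pow(30, Rational(1, 2)))) ≈ -45.565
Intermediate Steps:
Function('Z')(E, k) = Add(6, Mul(Rational(-1, 8), E))
t = Pow(30, Rational(1, 2)) ≈ 5.4772
Mul(Function('Z')(5, Add(-5, 6)), Add(Mul(-1, t), -3)) = Mul(Add(6, Mul(Rational(-1, 8), 5)), Add(Mul(-1, Pow(30, Rational(1, 2))), -3)) = Mul(Add(6, Rational(-5, 8)), Add(-3, Mul(-1, Pow(30, Rational(1, 2))))) = Mul(Rational(43, 8), Add(-3, Mul(-1, Pow(30, Rational(1, 2))))) = Add(Rational(-129, 8), Mul(Rational(-43, 8), Pow(30, Rational(1, 2))))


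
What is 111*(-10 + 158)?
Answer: 16428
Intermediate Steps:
111*(-10 + 158) = 111*148 = 16428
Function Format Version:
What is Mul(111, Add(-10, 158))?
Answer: 16428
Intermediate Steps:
Mul(111, Add(-10, 158)) = Mul(111, 148) = 16428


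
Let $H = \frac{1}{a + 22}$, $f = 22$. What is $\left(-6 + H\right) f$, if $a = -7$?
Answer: $- \frac{1958}{15} \approx -130.53$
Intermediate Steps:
$H = \frac{1}{15}$ ($H = \frac{1}{-7 + 22} = \frac{1}{15} \approx 0.066667$)
$\left(-6 + H\right) f = \left(-6 + \frac{1}{15}\right) 22 = \left(- \frac{89}{15}\right) 22 = - \frac{1958}{15}$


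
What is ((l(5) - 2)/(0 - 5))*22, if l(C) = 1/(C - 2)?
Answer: 22/3 ≈ 7.3333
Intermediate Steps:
l(C) = 1/(-2 + C)
((l(5) - 2)/(0 - 5))*22 = ((1/(-2 + 5) - 2)/(0 - 5))*22 = ((1/3 - 2)/(-5))*22 = ((1/3 - 2)*(-1/5))*22 = -5/3*(-1/5)*22 = (1/3)*22 = 22/3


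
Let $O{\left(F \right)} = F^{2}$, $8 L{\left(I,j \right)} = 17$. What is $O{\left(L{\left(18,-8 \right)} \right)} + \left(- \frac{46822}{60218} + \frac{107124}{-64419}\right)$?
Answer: $\frac{85865790173}{41377955648} \approx 2.0752$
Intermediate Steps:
$L{\left(I,j \right)} = \frac{17}{8}$ ($L{\left(I,j \right)} = \frac{1}{8} \cdot 17 = \frac{17}{8}$)
$O{\left(L{\left(18,-8 \right)} \right)} + \left(- \frac{46822}{60218} + \frac{107124}{-64419}\right) = \left(\frac{17}{8}\right)^{2} + \left(- \frac{46822}{60218} + \frac{107124}{-64419}\right) = \frac{289}{64} + \left(\left(-46822\right) \frac{1}{60218} + 107124 \left(- \frac{1}{64419}\right)\right) = \frac{289}{64} - \frac{1577836575}{646530557} = \frac{85865790173}{41377955648}$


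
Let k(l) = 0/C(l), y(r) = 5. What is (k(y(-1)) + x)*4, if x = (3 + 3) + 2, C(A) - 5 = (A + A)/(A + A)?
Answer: 32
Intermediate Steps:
C(A) = 6 (C(A) = 5 + (A + A)/(A + A) = 5 + (2*A)/((2*A)) = 5 + (2*A)*(1/(2*A)) = 5 + 1 = 6)
k(l) = 0 (k(l) = 0/6 = 0*(⅙) = 0)
x = 8 (x = 6 + 2 = 8)
(k(y(-1)) + x)*4 = (0 + 8)*4 = 8*4 = 32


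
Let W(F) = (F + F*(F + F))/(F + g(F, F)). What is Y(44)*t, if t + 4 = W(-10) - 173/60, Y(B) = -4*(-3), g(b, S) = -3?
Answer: -16769/65 ≈ -257.98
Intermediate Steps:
W(F) = (F + 2*F²)/(-3 + F) (W(F) = (F + F*(F + F))/(F - 3) = (F + F*(2*F))/(-3 + F) = (F + 2*F²)/(-3 + F))
Y(B) = 12
t = -16769/780 (t = -4 + (-10*(1 + 2*(-10))/(-3 - 10) - 173/60) = -4 + (-10*(1 - 20)/(-13) - 173/60) = -4 + (-10*(-1/13)*(-19) - 1*173/60) = -4 + (-190/13 - 173/60) = -4 - 13649/780 = -16769/780 ≈ -21.499)
Y(44)*t = 12*(-16769/780) = -16769/65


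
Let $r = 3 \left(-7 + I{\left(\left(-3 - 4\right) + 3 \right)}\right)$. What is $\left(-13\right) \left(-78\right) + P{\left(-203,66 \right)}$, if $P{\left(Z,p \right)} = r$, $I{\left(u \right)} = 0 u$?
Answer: $993$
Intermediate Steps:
$I{\left(u \right)} = 0$
$r = -21$ ($r = 3 \left(-7 + 0\right) = 3 \left(-7\right) = -21$)
$P{\left(Z,p \right)} = -21$
$\left(-13\right) \left(-78\right) + P{\left(-203,66 \right)} = \left(-13\right) \left(-78\right) - 21 = 1014 - 21 = 993$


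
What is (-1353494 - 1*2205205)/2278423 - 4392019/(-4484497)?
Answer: -5952097883366/10217581108231 ≈ -0.58253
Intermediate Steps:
(-1353494 - 1*2205205)/2278423 - 4392019/(-4484497) = (-1353494 - 2205205)*(1/2278423) - 4392019*(-1/4484497) = -3558699*1/2278423 + 4392019/4484497 = -3558699/2278423 + 4392019/4484497 = -5952097883366/10217581108231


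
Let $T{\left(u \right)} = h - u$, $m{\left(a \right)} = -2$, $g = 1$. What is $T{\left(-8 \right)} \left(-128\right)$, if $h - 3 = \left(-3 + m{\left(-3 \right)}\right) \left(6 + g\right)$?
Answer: $3072$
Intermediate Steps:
$h = -32$ ($h = 3 + \left(-3 - 2\right) \left(6 + 1\right) = 3 - 35 = -32$)
$T{\left(u \right)} = -32 - u$
$T{\left(-8 \right)} \left(-128\right) = \left(-32 - -8\right) \left(-128\right) = \left(-32 + 8\right) \left(-128\right) = \left(-24\right) \left(-128\right) = 3072$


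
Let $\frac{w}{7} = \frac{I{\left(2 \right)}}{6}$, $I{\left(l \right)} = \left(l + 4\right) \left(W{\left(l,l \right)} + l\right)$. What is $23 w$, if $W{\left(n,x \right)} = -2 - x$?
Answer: $-322$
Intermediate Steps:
$I{\left(l \right)} = -8 - 2 l$ ($I{\left(l \right)} = \left(l + 4\right) \left(\left(-2 - l\right) + l\right) = \left(4 + l\right) \left(-2\right) = -8 - 2 l$)
$w = -14$ ($w = 7 \frac{-8 - 4}{6} = 7 \left(-8 - 4\right) \frac{1}{6} = 7 \left(\left(-12\right) \frac{1}{6}\right) = 7 \left(-2\right) = -14$)
$23 w = 23 \left(-14\right) = -322$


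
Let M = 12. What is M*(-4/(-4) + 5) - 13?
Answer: 59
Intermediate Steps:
M*(-4/(-4) + 5) - 13 = 12*(-4/(-4) + 5) - 13 = 12*(-4*(-¼) + 5) - 13 = 12*(1 + 5) - 13 = 12*6 - 13 = 72 - 13 = 59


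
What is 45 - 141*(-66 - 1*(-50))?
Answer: 2301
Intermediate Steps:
45 - 141*(-66 - 1*(-50)) = 45 - 141*(-66 + 50) = 45 - 141*(-16) = 45 + 2256 = 2301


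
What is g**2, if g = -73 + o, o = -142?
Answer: 46225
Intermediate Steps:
g = -215 (g = -73 - 142 = -215)
g**2 = (-215)**2 = 46225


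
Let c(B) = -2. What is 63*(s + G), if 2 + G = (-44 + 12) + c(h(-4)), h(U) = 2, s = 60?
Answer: 1512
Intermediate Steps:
G = -36 (G = -2 + ((-44 + 12) - 2) = -2 + (-32 - 2) = -2 - 34 = -36)
63*(s + G) = 63*(60 - 36) = 63*24 = 1512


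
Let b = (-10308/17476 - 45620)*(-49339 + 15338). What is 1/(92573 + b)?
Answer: 4369/6777359905794 ≈ 6.4465e-10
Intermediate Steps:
b = 6776955454357/4369 (b = (-10308*1/17476 - 45620)*(-34001) = (-2577/4369 - 45620)*(-34001) = -199316357/4369*(-34001) = 6776955454357/4369 ≈ 1.5511e+9)
1/(92573 + b) = 1/(92573 + 6776955454357/4369) = 1/(6777359905794/4369) = 4369/6777359905794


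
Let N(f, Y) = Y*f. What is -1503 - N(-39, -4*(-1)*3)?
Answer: -1035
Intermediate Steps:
-1503 - N(-39, -4*(-1)*3) = -1503 - -4*(-1)*3*(-39) = -1503 - 4*3*(-39) = -1503 - 12*(-39) = -1503 - 1*(-468) = -1503 + 468 = -1035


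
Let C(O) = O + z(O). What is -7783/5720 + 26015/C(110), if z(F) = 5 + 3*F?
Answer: 29068473/509080 ≈ 57.100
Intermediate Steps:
C(O) = 5 + 4*O (C(O) = O + (5 + 3*O) = 5 + 4*O)
-7783/5720 + 26015/C(110) = -7783/5720 + 26015/(5 + 4*110) = -7783*1/5720 + 26015/(5 + 440) = -7783/5720 + 26015/445 = -7783/5720 + 26015*(1/445) = -7783/5720 + 5203/89 = 29068473/509080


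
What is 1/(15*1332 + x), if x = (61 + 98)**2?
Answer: 1/45261 ≈ 2.2094e-5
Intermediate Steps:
x = 25281 (x = 159**2 = 25281)
1/(15*1332 + x) = 1/(15*1332 + 25281) = 1/(19980 + 25281) = 1/45261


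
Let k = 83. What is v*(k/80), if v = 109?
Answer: 9047/80 ≈ 113.09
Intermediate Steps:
v*(k/80) = 109*(83/80) = 9047/80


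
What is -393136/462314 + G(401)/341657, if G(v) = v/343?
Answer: -23035387085411/27088907652107 ≈ -0.85036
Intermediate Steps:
G(v) = v/343 (G(v) = v*(1/343) = v/343)
-393136/462314 + G(401)/341657 = -393136/462314 + ((1/343)*401)/341657 = -393136*1/462314 + (401/343)*(1/341657) = -196568/231157 + 401/117188351 = -23035387085411/27088907652107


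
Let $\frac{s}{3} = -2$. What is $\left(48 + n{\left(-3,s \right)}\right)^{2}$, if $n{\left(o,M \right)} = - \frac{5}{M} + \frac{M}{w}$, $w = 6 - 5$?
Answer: $\frac{66049}{36} \approx 1834.7$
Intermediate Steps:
$s = -6$ ($s = 3 \left(-2\right) = -6$)
$w = 1$ ($w = 6 - 5 = 1$)
$n{\left(o,M \right)} = M - \frac{5}{M}$ ($n{\left(o,M \right)} = - \frac{5}{M} + \frac{M}{1} = - \frac{5}{M} + M 1 = - \frac{5}{M} + M = M - \frac{5}{M}$)
$\left(48 + n{\left(-3,s \right)}\right)^{2} = \left(48 - \left(6 + \frac{5}{-6}\right)\right)^{2} = \left(48 - \frac{31}{6}\right)^{2} = \left(\frac{257}{6}\right)^{2} = \frac{66049}{36}$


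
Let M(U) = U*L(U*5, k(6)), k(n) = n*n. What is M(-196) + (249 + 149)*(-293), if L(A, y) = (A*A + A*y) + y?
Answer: -181447190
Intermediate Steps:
k(n) = n²
L(A, y) = y + A² + A*y (L(A, y) = (A² + A*y) + y = y + A² + A*y)
M(U) = U*(36 + 25*U² + 180*U) (M(U) = U*(6² + (U*5)² + (U*5)*6²) = U*(36 + (5*U)² + (5*U)*36) = U*(36 + 25*U² + 180*U))
M(-196) + (249 + 149)*(-293) = -196*(36 + 25*(-196)² + 180*(-196)) + (249 + 149)*(-293) = -196*(36 + 25*38416 - 35280) + 398*(-293) = -196*(36 + 960400 - 35280) - 116614 = -196*925156 - 116614 = -181330576 - 116614 = -181447190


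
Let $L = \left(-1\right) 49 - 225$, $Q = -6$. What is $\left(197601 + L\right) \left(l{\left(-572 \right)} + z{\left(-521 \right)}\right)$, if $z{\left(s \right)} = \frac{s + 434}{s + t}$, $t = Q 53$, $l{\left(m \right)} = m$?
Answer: $- \frac{94681638467}{839} \approx -1.1285 \cdot 10^{8}$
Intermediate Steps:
$t = -318$ ($t = \left(-6\right) 53 = -318$)
$z{\left(s \right)} = \frac{434 + s}{-318 + s}$ ($z{\left(s \right)} = \frac{s + 434}{s - 318} = \frac{434 + s}{-318 + s}$)
$L = -274$ ($L = -49 - 225 = -274$)
$\left(197601 + L\right) \left(l{\left(-572 \right)} + z{\left(-521 \right)}\right) = \left(197601 - 274\right) \left(-572 + \frac{434 - 521}{-318 - 521}\right) = 197327 \left(-572 + \frac{1}{-839} \left(-87\right)\right) = 197327 \left(-572 - - \frac{87}{839}\right) = 197327 \left(-572 + \frac{87}{839}\right) = 197327 \left(- \frac{479821}{839}\right) = - \frac{94681638467}{839}$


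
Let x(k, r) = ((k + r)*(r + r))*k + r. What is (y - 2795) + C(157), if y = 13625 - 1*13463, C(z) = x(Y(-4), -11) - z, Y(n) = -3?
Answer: -3725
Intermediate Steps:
x(k, r) = r + 2*k*r*(k + r) (x(k, r) = ((k + r)*(2*r))*k + r = (2*r*(k + r))*k + r = 2*k*r*(k + r) + r = r + 2*k*r*(k + r))
C(z) = -935 - z (C(z) = -11*(1 + 2*(-3)² + 2*(-3)*(-11)) - z = -11*(1 + 2*9 + 66) - z = -11*(1 + 18 + 66) - z = -11*85 - z = -935 - z)
y = 162 (y = 13625 - 13463 = 162)
(y - 2795) + C(157) = (162 - 2795) + (-935 - 1*157) = -2633 + (-935 - 157) = -2633 - 1092 = -3725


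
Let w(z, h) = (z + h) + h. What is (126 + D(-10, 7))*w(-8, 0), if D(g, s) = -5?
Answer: -968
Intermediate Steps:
w(z, h) = z + 2*h (w(z, h) = (h + z) + h = z + 2*h)
(126 + D(-10, 7))*w(-8, 0) = (126 - 5)*(-8 + 2*0) = 121*(-8 + 0) = 121*(-8) = -968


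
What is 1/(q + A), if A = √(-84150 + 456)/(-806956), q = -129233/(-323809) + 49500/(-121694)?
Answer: -967592379118459383023209153736/7423528953545314408592728031 + 156630390817541472706085462*I*√83694/7423528953545314408592728031 ≈ -130.34 + 6.104*I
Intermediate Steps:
q = -150832399/19702806223 (q = -129233*(-1/323809) + 49500*(-1/121694) = 129233/323809 - 24750/60847 = -150832399/19702806223 ≈ -0.0076554)
A = -I*√83694/806956 (A = √(-83694)*(-1/806956) = (I*√83694)*(-1/806956) = -I*√83694/806956 ≈ -0.00035851*I)
1/(q + A) = 1/(-150832399/19702806223 - I*√83694/806956)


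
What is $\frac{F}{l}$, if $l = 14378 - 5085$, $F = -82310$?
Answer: $- \frac{82310}{9293} \approx -8.8572$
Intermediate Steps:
$l = 9293$ ($l = 14378 - 5085 = 9293$)
$\frac{F}{l} = - \frac{82310}{9293}$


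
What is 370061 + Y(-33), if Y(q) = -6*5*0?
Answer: 370061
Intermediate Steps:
Y(q) = 0 (Y(q) = -30*0 = 0)
370061 + Y(-33) = 370061 + 0 = 370061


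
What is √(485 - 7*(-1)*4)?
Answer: 3*√57 ≈ 22.650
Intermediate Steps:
√(485 - 7*(-1)*4) = √(485 + 7*4) = √(485 + 28) = √513 = 3*√57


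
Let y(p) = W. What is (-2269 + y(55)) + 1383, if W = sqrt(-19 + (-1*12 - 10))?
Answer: -886 + I*sqrt(41) ≈ -886.0 + 6.4031*I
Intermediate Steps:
W = I*sqrt(41) (W = sqrt(-19 + (-12 - 10)) = sqrt(-19 - 22) = sqrt(-41) = I*sqrt(41) ≈ 6.4031*I)
y(p) = I*sqrt(41)
(-2269 + y(55)) + 1383 = (-2269 + I*sqrt(41)) + 1383 = -886 + I*sqrt(41)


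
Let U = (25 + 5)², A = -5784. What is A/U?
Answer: -482/75 ≈ -6.4267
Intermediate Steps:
U = 900 (U = 30² = 900)
A/U = -5784/900 = -5784*1/900 = -482/75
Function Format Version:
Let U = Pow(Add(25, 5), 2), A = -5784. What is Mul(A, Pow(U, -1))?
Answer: Rational(-482, 75) ≈ -6.4267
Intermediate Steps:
U = 900 (U = Pow(30, 2) = 900)
Mul(A, Pow(U, -1)) = Mul(-5784, Pow(900, -1)) = Mul(-5784, Rational(1, 900)) = Rational(-482, 75)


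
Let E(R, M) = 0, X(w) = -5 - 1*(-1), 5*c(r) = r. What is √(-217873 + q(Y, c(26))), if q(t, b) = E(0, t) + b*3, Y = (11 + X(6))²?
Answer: I*√5446435/5 ≈ 466.75*I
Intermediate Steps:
c(r) = r/5
X(w) = -4 (X(w) = -5 + 1 = -4)
Y = 49 (Y = (11 - 4)² = 7² = 49)
q(t, b) = 3*b (q(t, b) = 0 + b*3 = 0 + 3*b = 3*b)
√(-217873 + q(Y, c(26))) = √(-217873 + 3*((⅕)*26)) = √(-217873 + 3*(26/5)) = √(-217873 + 78/5) = √(-1089287/5) = I*√5446435/5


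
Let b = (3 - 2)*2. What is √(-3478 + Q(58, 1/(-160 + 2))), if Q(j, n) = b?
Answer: 2*I*√869 ≈ 58.958*I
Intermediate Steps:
b = 2 (b = 1*2 = 2)
Q(j, n) = 2
√(-3478 + Q(58, 1/(-160 + 2))) = √(-3478 + 2) = √(-3476) = 2*I*√869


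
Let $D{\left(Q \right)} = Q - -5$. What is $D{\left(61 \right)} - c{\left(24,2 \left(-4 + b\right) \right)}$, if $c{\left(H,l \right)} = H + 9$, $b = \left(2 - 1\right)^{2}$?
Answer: $33$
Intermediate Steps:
$b = 1$ ($b = 1^{2} = 1$)
$D{\left(Q \right)} = 5 + Q$ ($D{\left(Q \right)} = Q + 5 = 5 + Q$)
$c{\left(H,l \right)} = 9 + H$
$D{\left(61 \right)} - c{\left(24,2 \left(-4 + b\right) \right)} = \left(5 + 61\right) - \left(9 + 24\right) = 66 - 33 = 33$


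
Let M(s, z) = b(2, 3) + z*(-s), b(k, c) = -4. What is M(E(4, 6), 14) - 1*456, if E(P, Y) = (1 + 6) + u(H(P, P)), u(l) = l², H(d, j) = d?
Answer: -782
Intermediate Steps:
E(P, Y) = 7 + P² (E(P, Y) = (1 + 6) + P² = 7 + P²)
M(s, z) = -4 - s*z (M(s, z) = -4 + z*(-s) = -4 - s*z)
M(E(4, 6), 14) - 1*456 = (-4 - 1*(7 + 4²)*14) - 1*456 = (-4 - 1*(7 + 16)*14) - 456 = (-4 - 1*23*14) - 456 = (-4 - 322) - 456 = -326 - 456 = -782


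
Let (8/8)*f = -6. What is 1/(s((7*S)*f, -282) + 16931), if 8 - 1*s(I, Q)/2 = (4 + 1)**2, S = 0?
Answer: 1/16897 ≈ 5.9182e-5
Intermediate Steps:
f = -6
s(I, Q) = -34 (s(I, Q) = 16 - 2*(4 + 1)**2 = 16 - 2*5**2 = 16 - 2*25 = 16 - 50 = -34)
1/(s((7*S)*f, -282) + 16931) = 1/(-34 + 16931) = 1/16897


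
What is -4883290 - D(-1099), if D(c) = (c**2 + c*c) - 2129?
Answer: -7296763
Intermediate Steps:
D(c) = -2129 + 2*c**2 (D(c) = (c**2 + c**2) - 2129 = 2*c**2 - 2129 = -2129 + 2*c**2)
-4883290 - D(-1099) = -4883290 - (-2129 + 2*(-1099)**2) = -4883290 - (-2129 + 2*1207801) = -4883290 - (-2129 + 2415602) = -4883290 - 1*2413473 = -4883290 - 2413473 = -7296763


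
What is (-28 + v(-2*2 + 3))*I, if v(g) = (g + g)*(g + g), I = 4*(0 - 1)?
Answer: 96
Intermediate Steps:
I = -4 (I = 4*(-1) = -4)
v(g) = 4*g**2 (v(g) = (2*g)*(2*g) = 4*g**2)
(-28 + v(-2*2 + 3))*I = (-28 + 4*(-2*2 + 3)**2)*(-4) = (-28 + 4*(-4 + 3)**2)*(-4) = (-28 + 4*(-1)**2)*(-4) = (-28 + 4*1)*(-4) = (-28 + 4)*(-4) = -24*(-4) = 96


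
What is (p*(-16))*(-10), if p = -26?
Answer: -4160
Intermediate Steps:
(p*(-16))*(-10) = -26*(-16)*(-10) = 416*(-10) = -4160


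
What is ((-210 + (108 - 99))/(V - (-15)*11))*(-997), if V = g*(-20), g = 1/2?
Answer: 200397/155 ≈ 1292.9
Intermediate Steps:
g = 1/2 ≈ 0.50000
V = -10 (V = (1/2)*(-20) = -10)
((-210 + (108 - 99))/(V - (-15)*11))*(-997) = ((-210 + (108 - 99))/(-10 - (-15)*11))*(-997) = ((-210 + 9)/(-10 - 1*(-165)))*(-997) = -201/(-10 + 165)*(-997) = -201/155*(-997) = 200397/155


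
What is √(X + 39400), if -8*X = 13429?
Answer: √603542/4 ≈ 194.22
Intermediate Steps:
X = -13429/8 (X = -⅛*13429 = -13429/8 ≈ -1678.6)
√(X + 39400) = √(-13429/8 + 39400) = √(301771/8) = √603542/4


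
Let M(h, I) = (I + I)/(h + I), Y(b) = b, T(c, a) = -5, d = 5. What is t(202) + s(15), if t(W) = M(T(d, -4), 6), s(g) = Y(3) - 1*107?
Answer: -92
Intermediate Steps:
M(h, I) = 2*I/(I + h) (M(h, I) = (2*I)/(I + h) = 2*I/(I + h))
s(g) = -104 (s(g) = 3 - 1*107 = 3 - 107 = -104)
t(W) = 12 (t(W) = 2*6/(6 - 5) = 2*6/1 = 2*6*1 = 12)
t(202) + s(15) = 12 - 104 = -92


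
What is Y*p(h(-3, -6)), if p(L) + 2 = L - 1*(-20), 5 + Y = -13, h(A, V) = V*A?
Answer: -648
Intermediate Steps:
h(A, V) = A*V
Y = -18 (Y = -5 - 13 = -18)
p(L) = 18 + L (p(L) = -2 + (L - 1*(-20)) = -2 + (L + 20) = -2 + (20 + L) = 18 + L)
Y*p(h(-3, -6)) = -18*(18 - 3*(-6)) = -18*(18 + 18) = -18*36 = -648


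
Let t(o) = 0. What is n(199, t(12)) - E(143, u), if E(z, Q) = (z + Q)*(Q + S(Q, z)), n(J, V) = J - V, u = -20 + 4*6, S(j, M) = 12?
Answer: -2153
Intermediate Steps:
u = 4 (u = -20 + 24 = 4)
E(z, Q) = (12 + Q)*(Q + z) (E(z, Q) = (z + Q)*(Q + 12) = (Q + z)*(12 + Q) = (12 + Q)*(Q + z))
n(199, t(12)) - E(143, u) = (199 - 1*0) - (4**2 + 12*4 + 12*143 + 4*143) = (199 + 0) - (16 + 48 + 1716 + 572) = 199 - 1*2352 = 199 - 2352 = -2153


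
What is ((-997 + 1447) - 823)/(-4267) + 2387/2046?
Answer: 32107/25602 ≈ 1.2541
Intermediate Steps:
((-997 + 1447) - 823)/(-4267) + 2387/2046 = (450 - 823)*(-1/4267) + 2387*(1/2046) = -373*(-1/4267) + 7/6 = 373/4267 + 7/6 = 32107/25602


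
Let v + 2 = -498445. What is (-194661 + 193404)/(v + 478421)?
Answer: 1257/20026 ≈ 0.062768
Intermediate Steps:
v = -498447 (v = -2 - 498445 = -498447)
(-194661 + 193404)/(v + 478421) = (-194661 + 193404)/(-498447 + 478421) = -1257/(-20026) = -1257*(-1/20026) = 1257/20026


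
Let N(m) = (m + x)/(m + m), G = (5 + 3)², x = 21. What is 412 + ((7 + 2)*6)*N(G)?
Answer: 28663/64 ≈ 447.86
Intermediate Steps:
G = 64 (G = 8² = 64)
N(m) = (21 + m)/(2*m) (N(m) = (m + 21)/(m + m) = (21 + m)/((2*m)) = (21 + m)*(1/(2*m)) = (21 + m)/(2*m))
412 + ((7 + 2)*6)*N(G) = 412 + ((7 + 2)*6)*((½)*(21 + 64)/64) = 412 + (9*6)*((½)*(1/64)*85) = 412 + 54*(85/128) = 412 + 2295/64 = 28663/64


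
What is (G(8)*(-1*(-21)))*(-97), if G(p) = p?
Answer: -16296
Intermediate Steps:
(G(8)*(-1*(-21)))*(-97) = (8*(-1*(-21)))*(-97) = (8*21)*(-97) = 168*(-97) = -16296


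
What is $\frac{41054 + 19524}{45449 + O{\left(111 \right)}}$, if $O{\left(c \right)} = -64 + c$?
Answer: $\frac{30289}{22748} \approx 1.3315$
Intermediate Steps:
$\frac{41054 + 19524}{45449 + O{\left(111 \right)}} = \frac{41054 + 19524}{45449 + \left(-64 + 111\right)} = \frac{60578}{45449 + 47} = \frac{60578}{45496} = 60578 \cdot \frac{1}{45496} = \frac{30289}{22748}$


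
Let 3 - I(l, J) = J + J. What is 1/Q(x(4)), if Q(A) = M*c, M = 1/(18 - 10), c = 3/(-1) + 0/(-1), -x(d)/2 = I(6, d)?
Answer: -8/3 ≈ -2.6667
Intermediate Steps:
I(l, J) = 3 - 2*J (I(l, J) = 3 - (J + J) = 3 - 2*J)
x(d) = -6 + 4*d (x(d) = -2*(3 - 2*d) = -6 + 4*d)
c = -3 (c = 3*(-1) + 0*(-1) = -3 + 0 = -3)
M = 1/8 ≈ 0.12500
Q(A) = -3/8 (Q(A) = (1/8)*(-3) = -3/8)
1/Q(x(4)) = 1/(-3/8) = -8/3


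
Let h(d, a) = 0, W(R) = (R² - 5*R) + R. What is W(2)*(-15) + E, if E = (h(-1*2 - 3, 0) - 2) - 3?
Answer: 55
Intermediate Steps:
W(R) = R² - 4*R
E = -5 (E = (0 - 2) - 3 = -2 - 3 = -5)
W(2)*(-15) + E = (2*(-4 + 2))*(-15) - 5 = (2*(-2))*(-15) - 5 = -4*(-15) - 5 = 60 - 5 = 55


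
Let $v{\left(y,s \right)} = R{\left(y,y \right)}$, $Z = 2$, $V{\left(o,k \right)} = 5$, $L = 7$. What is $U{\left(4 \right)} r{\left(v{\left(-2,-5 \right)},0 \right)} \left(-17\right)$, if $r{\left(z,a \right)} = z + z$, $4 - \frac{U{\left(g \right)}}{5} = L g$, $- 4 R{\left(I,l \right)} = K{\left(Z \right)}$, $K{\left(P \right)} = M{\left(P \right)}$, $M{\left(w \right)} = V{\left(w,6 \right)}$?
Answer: $-5100$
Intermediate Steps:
$M{\left(w \right)} = 5$
$K{\left(P \right)} = 5$
$R{\left(I,l \right)} = - \frac{5}{4}$ ($R{\left(I,l \right)} = \left(- \frac{1}{4}\right) 5 = - \frac{5}{4}$)
$v{\left(y,s \right)} = - \frac{5}{4}$
$U{\left(g \right)} = 20 - 35 g$ ($U{\left(g \right)} = 20 - 5 \cdot 7 g = 20 - 35 g$)
$r{\left(z,a \right)} = 2 z$
$U{\left(4 \right)} r{\left(v{\left(-2,-5 \right)},0 \right)} \left(-17\right) = \left(20 - 140\right) 2 \left(- \frac{5}{4}\right) \left(-17\right) = \left(20 - 140\right) \left(- \frac{5}{2}\right) \left(-17\right) = \left(-120\right) \left(- \frac{5}{2}\right) \left(-17\right) = 300 \left(-17\right) = -5100$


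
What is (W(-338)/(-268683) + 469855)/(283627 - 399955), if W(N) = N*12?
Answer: -1137315811/281579784 ≈ -4.0391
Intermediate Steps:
W(N) = 12*N
(W(-338)/(-268683) + 469855)/(283627 - 399955) = ((12*(-338))/(-268683) + 469855)/(283627 - 399955) = (-4056*(-1/268683) + 469855)/(-116328) = (1352/89561 + 469855)*(-1/116328) = (42080685007/89561)*(-1/116328) = -1137315811/281579784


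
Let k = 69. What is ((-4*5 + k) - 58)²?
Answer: 81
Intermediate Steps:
((-4*5 + k) - 58)² = ((-4*5 + 69) - 58)² = ((-20 + 69) - 58)² = (49 - 58)² = (-9)² = 81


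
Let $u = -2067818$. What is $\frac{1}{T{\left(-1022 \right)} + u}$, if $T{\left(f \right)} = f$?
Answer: $- \frac{1}{2068840} \approx -4.8336 \cdot 10^{-7}$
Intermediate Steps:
$\frac{1}{T{\left(-1022 \right)} + u} = \frac{1}{-1022 - 2067818} = \frac{1}{-2068840} = - \frac{1}{2068840}$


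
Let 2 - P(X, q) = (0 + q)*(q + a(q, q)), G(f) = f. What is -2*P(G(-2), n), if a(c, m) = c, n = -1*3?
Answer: 32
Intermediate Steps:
n = -3
P(X, q) = 2 - 2*q² (P(X, q) = 2 - (0 + q)*(q + q) = 2 - q*2*q = 2 - 2*q²)
-2*P(G(-2), n) = -2*(2 - 2*(-3)²) = -2*(2 - 2*9) = -2*(2 - 18) = -2*(-16) = 32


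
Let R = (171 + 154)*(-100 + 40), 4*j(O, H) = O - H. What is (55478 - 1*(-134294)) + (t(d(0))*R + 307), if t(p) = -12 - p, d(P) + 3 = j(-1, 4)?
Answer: 341204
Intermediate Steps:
j(O, H) = -H/4 + O/4 (j(O, H) = (O - H)/4 = -H/4 + O/4)
d(P) = -17/4 (d(P) = -3 + (-¼*4 + (¼)*(-1)) = -3 + (-1 - ¼) = -3 - 5/4 = -17/4)
R = -19500 (R = 325*(-60) = -19500)
(55478 - 1*(-134294)) + (t(d(0))*R + 307) = (55478 - 1*(-134294)) + ((-12 - 1*(-17/4))*(-19500) + 307) = (55478 + 134294) + ((-12 + 17/4)*(-19500) + 307) = 189772 + (-31/4*(-19500) + 307) = 189772 + (151125 + 307) = 189772 + 151432 = 341204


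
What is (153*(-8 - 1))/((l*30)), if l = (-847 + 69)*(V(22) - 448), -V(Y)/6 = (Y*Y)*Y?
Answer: -459/500534080 ≈ -9.1702e-7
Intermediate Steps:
V(Y) = -6*Y³ (V(Y) = -6*Y*Y*Y = -6*Y²*Y = -6*Y³)
l = 50053408 (l = (-847 + 69)*(-6*22³ - 448) = -778*(-6*10648 - 448) = -778*(-63888 - 448) = -778*(-64336) = 50053408)
(153*(-8 - 1))/((l*30)) = (153*(-8 - 1))/((50053408*30)) = (153*(-9))/1501602240 = -1377*1/1501602240 = -459/500534080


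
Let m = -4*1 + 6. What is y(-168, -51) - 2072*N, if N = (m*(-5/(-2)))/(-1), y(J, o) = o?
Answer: 10309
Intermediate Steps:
m = 2 (m = -4 + 6 = 2)
N = -5 (N = (2*(-5/(-2)))/(-1) = (2*(-5*(-½)))*(-1) = (2*(5/2))*(-1) = 5*(-1) = -5)
y(-168, -51) - 2072*N = -51 - 2072*(-5) = -51 + 10360 = 10309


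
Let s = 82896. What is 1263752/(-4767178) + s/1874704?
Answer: -4745146495/21483287657 ≈ -0.22088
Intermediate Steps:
1263752/(-4767178) + s/1874704 = 1263752/(-4767178) + 82896/1874704 = 1263752*(-1/4767178) + 82896*(1/1874704) = -631876/2383589 + 5181/117169 = -4745146495/21483287657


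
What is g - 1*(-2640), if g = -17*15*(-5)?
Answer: 3915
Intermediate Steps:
g = 1275 (g = -255*(-5) = 1275)
g - 1*(-2640) = 1275 - 1*(-2640) = 1275 + 2640 = 3915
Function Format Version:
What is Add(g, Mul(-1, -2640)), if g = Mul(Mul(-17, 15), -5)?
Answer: 3915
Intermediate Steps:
g = 1275 (g = Mul(-255, -5) = 1275)
Add(g, Mul(-1, -2640)) = Add(1275, Mul(-1, -2640)) = Add(1275, 2640) = 3915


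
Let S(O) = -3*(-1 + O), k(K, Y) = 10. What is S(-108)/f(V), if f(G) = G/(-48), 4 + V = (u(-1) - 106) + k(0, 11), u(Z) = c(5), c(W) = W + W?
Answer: 872/5 ≈ 174.40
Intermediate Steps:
c(W) = 2*W
u(Z) = 10 (u(Z) = 2*5 = 10)
S(O) = 3 - 3*O
V = -90 (V = -4 + ((10 - 106) + 10) = -4 + (-96 + 10) = -4 - 86 = -90)
f(G) = -G/48 (f(G) = G*(-1/48) = -G/48)
S(-108)/f(V) = (3 - 3*(-108))/((-1/48*(-90))) = (3 + 324)/(15/8) = 327*(8/15) = 872/5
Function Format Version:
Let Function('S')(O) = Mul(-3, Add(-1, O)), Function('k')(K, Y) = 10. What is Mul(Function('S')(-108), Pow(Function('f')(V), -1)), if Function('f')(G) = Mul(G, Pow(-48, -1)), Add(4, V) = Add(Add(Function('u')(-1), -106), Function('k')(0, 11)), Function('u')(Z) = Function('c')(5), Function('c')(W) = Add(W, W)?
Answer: Rational(872, 5) ≈ 174.40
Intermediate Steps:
Function('c')(W) = Mul(2, W)
Function('u')(Z) = 10 (Function('u')(Z) = Mul(2, 5) = 10)
Function('S')(O) = Add(3, Mul(-3, O))
V = -90 (V = Add(-4, Add(Add(10, -106), 10)) = Add(-4, Add(-96, 10)) = Add(-4, -86) = -90)
Function('f')(G) = Mul(Rational(-1, 48), G) (Function('f')(G) = Mul(G, Rational(-1, 48)) = Mul(Rational(-1, 48), G))
Mul(Function('S')(-108), Pow(Function('f')(V), -1)) = Mul(Add(3, Mul(-3, -108)), Pow(Mul(Rational(-1, 48), -90), -1)) = Mul(Add(3, 324), Pow(Rational(15, 8), -1)) = Mul(327, Rational(8, 15)) = Rational(872, 5)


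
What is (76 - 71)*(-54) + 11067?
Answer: 10797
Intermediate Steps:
(76 - 71)*(-54) + 11067 = 5*(-54) + 11067 = -270 + 11067 = 10797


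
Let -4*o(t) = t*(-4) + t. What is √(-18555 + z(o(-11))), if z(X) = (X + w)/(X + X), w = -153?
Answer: I*√8975890/22 ≈ 136.18*I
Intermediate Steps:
o(t) = 3*t/4 (o(t) = -(t*(-4) + t)/4 = -(-4*t + t)/4 = -(-3)*t/4 = 3*t/4)
z(X) = (-153 + X)/(2*X) (z(X) = (X - 153)/(X + X) = (-153 + X)/((2*X)) = (-153 + X)*(1/(2*X)) = (-153 + X)/(2*X))
√(-18555 + z(o(-11))) = √(-18555 + (-153 + (¾)*(-11))/(2*(((¾)*(-11))))) = √(-18555 + (-153 - 33/4)/(2*(-33/4))) = √(-18555 + (½)*(-4/33)*(-645/4)) = √(-18555 + 215/22) = √(-407995/22) = I*√8975890/22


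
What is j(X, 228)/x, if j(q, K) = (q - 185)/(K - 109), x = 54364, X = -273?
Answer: -229/3234658 ≈ -7.0796e-5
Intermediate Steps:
j(q, K) = (-185 + q)/(-109 + K)
j(X, 228)/x = ((-185 - 273)/(-109 + 228))/54364 = (-458/119)*(1/54364) = ((1/119)*(-458))*(1/54364) = -458/119*1/54364 = -229/3234658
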